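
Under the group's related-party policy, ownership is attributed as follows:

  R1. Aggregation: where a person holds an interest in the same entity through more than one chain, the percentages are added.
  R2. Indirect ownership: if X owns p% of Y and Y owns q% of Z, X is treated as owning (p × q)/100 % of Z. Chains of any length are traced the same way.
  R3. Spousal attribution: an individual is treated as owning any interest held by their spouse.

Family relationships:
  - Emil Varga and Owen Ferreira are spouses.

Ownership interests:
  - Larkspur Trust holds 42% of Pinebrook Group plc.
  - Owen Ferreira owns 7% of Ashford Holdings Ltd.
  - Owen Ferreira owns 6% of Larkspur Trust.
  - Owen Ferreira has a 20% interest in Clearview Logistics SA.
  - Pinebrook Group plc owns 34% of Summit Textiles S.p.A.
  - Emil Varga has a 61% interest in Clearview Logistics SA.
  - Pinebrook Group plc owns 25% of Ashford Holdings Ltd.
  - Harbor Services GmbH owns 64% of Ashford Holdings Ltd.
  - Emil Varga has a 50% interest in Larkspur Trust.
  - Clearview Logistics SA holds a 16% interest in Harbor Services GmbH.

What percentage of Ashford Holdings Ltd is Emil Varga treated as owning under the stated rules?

By spousal attribution (R3), Emil Varga is treated as also owning Owen Ferreira's interest in Larkspur Trust, giving 50% + 6% = 56%.
By spousal attribution (R3), Emil Varga is treated as also owning Owen Ferreira's interest in Clearview Logistics SA, giving 61% + 20% = 81%.
By spousal attribution (R3), Emil Varga is treated as owning Owen Ferreira's 7% interest in Ashford Holdings Ltd.
Chain via Larkspur Trust → Pinebrook Group plc (R2): 56% × 42% × 25% = 5.88% of Ashford Holdings Ltd.
Chain via Clearview Logistics SA → Harbor Services GmbH (R2): 81% × 16% × 64% = 8.2944% of Ashford Holdings Ltd.
Direct interest in Ashford Holdings Ltd: 7%.
Aggregating (R1): 5.88% + 8.2944% + 7% = 21.1744%.

21.1744%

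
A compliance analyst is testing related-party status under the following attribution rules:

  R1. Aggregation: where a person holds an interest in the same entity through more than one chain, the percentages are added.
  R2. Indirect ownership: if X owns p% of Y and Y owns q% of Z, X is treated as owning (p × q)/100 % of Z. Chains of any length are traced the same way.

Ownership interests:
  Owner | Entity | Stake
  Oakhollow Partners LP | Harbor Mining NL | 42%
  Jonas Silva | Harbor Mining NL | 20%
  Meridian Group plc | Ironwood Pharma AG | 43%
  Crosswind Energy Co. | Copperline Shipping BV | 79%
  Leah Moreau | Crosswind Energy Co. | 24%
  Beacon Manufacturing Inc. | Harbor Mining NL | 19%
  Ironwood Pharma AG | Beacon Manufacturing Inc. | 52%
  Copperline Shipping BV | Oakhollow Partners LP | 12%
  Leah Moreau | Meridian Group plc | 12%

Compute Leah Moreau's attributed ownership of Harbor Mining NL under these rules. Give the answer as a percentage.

1.465392%

Chain via Meridian Group plc → Ironwood Pharma AG → Beacon Manufacturing Inc. (R2): 12% × 43% × 52% × 19% = 0.509808% of Harbor Mining NL.
Chain via Crosswind Energy Co. → Copperline Shipping BV → Oakhollow Partners LP (R2): 24% × 79% × 12% × 42% = 0.955584% of Harbor Mining NL.
Aggregating (R1): 0.509808% + 0.955584% = 1.465392%.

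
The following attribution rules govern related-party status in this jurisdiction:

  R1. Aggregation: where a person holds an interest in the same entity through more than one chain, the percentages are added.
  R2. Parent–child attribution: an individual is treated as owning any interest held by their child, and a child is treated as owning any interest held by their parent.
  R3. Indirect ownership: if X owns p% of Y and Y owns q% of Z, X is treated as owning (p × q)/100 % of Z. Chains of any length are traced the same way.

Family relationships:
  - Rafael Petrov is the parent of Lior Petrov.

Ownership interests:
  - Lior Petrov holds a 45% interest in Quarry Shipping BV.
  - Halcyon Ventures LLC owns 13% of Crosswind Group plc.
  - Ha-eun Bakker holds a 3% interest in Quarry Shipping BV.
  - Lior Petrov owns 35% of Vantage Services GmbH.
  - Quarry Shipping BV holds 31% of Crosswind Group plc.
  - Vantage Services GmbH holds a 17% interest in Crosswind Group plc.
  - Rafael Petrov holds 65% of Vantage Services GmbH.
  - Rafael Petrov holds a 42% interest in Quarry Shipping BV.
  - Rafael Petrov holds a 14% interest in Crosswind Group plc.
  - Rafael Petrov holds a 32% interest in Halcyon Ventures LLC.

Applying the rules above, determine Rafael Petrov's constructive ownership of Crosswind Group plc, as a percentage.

By parent–child attribution (R2), Rafael Petrov is treated as also owning Lior Petrov's interest in Vantage Services GmbH, giving 65% + 35% = 100%.
By parent–child attribution (R2), Rafael Petrov is treated as also owning Lior Petrov's interest in Quarry Shipping BV, giving 42% + 45% = 87%.
Chain via Vantage Services GmbH (R3): 100% × 17% = 17% of Crosswind Group plc.
Chain via Quarry Shipping BV (R3): 87% × 31% = 26.97% of Crosswind Group plc.
Chain via Halcyon Ventures LLC (R3): 32% × 13% = 4.16% of Crosswind Group plc.
Direct interest in Crosswind Group plc: 14%.
Aggregating (R1): 17% + 26.97% + 4.16% + 14% = 62.13%.

62.13%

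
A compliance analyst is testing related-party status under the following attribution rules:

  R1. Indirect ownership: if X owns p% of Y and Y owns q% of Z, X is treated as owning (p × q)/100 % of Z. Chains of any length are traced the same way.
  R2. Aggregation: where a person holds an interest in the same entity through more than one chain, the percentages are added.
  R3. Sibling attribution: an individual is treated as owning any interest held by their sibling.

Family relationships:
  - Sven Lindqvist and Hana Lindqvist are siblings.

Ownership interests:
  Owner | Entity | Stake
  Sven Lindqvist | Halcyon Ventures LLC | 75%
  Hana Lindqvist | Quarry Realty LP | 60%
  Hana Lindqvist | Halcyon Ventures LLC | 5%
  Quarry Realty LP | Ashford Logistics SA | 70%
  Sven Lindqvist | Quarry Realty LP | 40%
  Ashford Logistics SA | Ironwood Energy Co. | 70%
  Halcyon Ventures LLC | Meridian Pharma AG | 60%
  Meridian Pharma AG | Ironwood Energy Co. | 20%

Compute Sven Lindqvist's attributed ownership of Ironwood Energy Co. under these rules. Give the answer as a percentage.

By sibling attribution (R3), Sven Lindqvist is treated as also owning Hana Lindqvist's interest in Halcyon Ventures LLC, giving 75% + 5% = 80%.
By sibling attribution (R3), Sven Lindqvist is treated as also owning Hana Lindqvist's interest in Quarry Realty LP, giving 40% + 60% = 100%.
Chain via Halcyon Ventures LLC → Meridian Pharma AG (R1): 80% × 60% × 20% = 9.6% of Ironwood Energy Co.
Chain via Quarry Realty LP → Ashford Logistics SA (R1): 100% × 70% × 70% = 49% of Ironwood Energy Co.
Aggregating (R2): 9.6% + 49% = 58.6%.

58.6%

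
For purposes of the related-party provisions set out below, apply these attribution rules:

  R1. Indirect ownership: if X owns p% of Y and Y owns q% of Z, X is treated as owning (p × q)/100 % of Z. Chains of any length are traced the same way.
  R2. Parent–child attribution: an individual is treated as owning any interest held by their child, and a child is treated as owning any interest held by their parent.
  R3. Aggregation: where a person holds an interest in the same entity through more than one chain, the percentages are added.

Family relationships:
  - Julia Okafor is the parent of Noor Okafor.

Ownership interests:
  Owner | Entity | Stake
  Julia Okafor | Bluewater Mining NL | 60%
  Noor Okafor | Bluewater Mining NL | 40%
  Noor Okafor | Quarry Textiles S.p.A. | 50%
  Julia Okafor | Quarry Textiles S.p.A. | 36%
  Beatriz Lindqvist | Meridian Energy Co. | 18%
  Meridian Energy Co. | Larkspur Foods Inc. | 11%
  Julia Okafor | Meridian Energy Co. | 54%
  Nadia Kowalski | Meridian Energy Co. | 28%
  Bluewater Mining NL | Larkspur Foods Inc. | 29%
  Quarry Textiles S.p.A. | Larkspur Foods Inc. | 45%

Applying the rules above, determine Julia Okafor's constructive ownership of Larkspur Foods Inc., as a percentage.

By parent–child attribution (R2), Julia Okafor is treated as also owning Noor Okafor's interest in Quarry Textiles S.p.A, giving 36% + 50% = 86%.
By parent–child attribution (R2), Julia Okafor is treated as also owning Noor Okafor's interest in Bluewater Mining NL, giving 60% + 40% = 100%.
Chain via Quarry Textiles S.p.A. (R1): 86% × 45% = 38.7% of Larkspur Foods Inc.
Chain via Bluewater Mining NL (R1): 100% × 29% = 29% of Larkspur Foods Inc.
Chain via Meridian Energy Co. (R1): 54% × 11% = 5.94% of Larkspur Foods Inc.
Aggregating (R3): 38.7% + 29% + 5.94% = 73.64%.

73.64%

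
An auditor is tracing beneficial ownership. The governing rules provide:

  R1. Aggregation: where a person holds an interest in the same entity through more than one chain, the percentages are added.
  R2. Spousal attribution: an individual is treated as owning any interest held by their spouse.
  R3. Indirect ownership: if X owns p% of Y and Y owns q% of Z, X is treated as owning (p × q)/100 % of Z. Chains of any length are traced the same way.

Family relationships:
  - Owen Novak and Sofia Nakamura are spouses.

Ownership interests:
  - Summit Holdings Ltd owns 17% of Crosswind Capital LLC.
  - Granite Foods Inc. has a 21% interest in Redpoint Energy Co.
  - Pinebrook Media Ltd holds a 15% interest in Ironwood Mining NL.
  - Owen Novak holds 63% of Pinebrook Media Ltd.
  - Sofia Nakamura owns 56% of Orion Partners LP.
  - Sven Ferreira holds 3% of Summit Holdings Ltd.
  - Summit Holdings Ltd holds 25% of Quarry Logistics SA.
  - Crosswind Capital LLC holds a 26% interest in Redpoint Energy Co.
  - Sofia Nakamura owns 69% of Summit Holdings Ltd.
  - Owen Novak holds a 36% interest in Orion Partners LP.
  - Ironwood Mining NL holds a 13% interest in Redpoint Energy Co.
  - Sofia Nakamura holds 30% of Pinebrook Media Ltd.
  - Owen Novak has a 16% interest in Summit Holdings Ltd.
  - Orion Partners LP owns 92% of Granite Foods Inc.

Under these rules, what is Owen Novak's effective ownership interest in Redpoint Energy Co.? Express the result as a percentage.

23.3449%

By spousal attribution (R2), Owen Novak is treated as also owning Sofia Nakamura's interest in Pinebrook Media Ltd, giving 63% + 30% = 93%.
By spousal attribution (R2), Owen Novak is treated as also owning Sofia Nakamura's interest in Summit Holdings Ltd, giving 16% + 69% = 85%.
By spousal attribution (R2), Owen Novak is treated as also owning Sofia Nakamura's interest in Orion Partners LP, giving 36% + 56% = 92%.
Chain via Pinebrook Media Ltd → Ironwood Mining NL (R3): 93% × 15% × 13% = 1.8135% of Redpoint Energy Co.
Chain via Summit Holdings Ltd → Crosswind Capital LLC (R3): 85% × 17% × 26% = 3.757% of Redpoint Energy Co.
Chain via Orion Partners LP → Granite Foods Inc. (R3): 92% × 92% × 21% = 17.7744% of Redpoint Energy Co.
Aggregating (R1): 1.8135% + 3.757% + 17.7744% = 23.3449%.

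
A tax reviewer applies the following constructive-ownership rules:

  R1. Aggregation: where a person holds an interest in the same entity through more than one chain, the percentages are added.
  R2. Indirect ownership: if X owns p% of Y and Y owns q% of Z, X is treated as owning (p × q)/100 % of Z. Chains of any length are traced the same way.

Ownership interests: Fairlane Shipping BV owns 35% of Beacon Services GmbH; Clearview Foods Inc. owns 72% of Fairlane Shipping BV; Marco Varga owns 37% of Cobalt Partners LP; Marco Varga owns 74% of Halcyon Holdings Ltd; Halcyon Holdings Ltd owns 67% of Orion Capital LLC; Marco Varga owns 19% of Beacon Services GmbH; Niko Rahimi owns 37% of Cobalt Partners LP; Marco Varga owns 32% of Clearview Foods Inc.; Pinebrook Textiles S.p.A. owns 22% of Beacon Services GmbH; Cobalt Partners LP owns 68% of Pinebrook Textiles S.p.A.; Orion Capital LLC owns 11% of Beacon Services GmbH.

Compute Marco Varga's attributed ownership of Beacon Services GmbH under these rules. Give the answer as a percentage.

38.053%

Chain via Clearview Foods Inc. → Fairlane Shipping BV (R2): 32% × 72% × 35% = 8.064% of Beacon Services GmbH.
Chain via Cobalt Partners LP → Pinebrook Textiles S.p.A. (R2): 37% × 68% × 22% = 5.5352% of Beacon Services GmbH.
Chain via Halcyon Holdings Ltd → Orion Capital LLC (R2): 74% × 67% × 11% = 5.4538% of Beacon Services GmbH.
Direct interest in Beacon Services GmbH: 19%.
Aggregating (R1): 8.064% + 5.5352% + 5.4538% + 19% = 38.053%.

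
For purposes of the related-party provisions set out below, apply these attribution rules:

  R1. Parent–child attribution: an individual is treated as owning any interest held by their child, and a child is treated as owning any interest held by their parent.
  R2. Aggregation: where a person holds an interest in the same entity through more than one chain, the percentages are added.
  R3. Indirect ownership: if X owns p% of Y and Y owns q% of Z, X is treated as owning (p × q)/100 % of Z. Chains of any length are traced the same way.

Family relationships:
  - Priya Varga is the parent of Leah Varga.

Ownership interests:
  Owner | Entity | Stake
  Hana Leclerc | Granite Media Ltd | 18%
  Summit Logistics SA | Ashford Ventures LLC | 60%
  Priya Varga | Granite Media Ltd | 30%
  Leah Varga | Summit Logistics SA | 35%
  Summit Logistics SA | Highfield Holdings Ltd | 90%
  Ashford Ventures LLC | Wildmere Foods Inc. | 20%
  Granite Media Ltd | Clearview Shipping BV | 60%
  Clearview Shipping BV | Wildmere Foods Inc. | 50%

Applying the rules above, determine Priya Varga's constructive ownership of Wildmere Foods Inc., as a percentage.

By parent–child attribution (R1), Priya Varga is treated as owning Leah Varga's 35% interest in Summit Logistics SA.
Chain via Granite Media Ltd → Clearview Shipping BV (R3): 30% × 60% × 50% = 9% of Wildmere Foods Inc.
Chain via Summit Logistics SA → Ashford Ventures LLC (R3): 35% × 60% × 20% = 4.2% of Wildmere Foods Inc.
Aggregating (R2): 9% + 4.2% = 13.2%.

13.2%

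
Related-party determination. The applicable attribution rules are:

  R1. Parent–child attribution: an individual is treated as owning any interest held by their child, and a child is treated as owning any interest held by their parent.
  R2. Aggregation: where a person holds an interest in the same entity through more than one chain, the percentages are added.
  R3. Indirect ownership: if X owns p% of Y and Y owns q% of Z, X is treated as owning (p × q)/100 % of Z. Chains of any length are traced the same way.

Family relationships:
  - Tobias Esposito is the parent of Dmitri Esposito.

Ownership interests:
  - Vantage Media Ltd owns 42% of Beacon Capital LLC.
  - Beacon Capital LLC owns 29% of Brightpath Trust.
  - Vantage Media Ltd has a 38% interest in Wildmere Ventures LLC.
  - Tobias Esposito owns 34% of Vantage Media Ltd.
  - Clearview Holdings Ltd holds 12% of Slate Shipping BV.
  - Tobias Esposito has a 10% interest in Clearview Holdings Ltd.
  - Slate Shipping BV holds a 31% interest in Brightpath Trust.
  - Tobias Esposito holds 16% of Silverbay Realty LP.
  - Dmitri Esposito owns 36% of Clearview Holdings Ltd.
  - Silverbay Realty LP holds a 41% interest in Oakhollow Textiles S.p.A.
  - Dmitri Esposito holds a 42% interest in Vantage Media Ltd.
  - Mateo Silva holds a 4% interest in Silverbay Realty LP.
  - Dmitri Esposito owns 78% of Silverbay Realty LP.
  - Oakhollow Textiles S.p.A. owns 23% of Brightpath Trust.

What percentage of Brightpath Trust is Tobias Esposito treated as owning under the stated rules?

By parent–child attribution (R1), Tobias Esposito is treated as also owning Dmitri Esposito's interest in Silverbay Realty LP, giving 16% + 78% = 94%.
By parent–child attribution (R1), Tobias Esposito is treated as also owning Dmitri Esposito's interest in Clearview Holdings Ltd, giving 10% + 36% = 46%.
By parent–child attribution (R1), Tobias Esposito is treated as also owning Dmitri Esposito's interest in Vantage Media Ltd, giving 34% + 42% = 76%.
Chain via Silverbay Realty LP → Oakhollow Textiles S.p.A. (R3): 94% × 41% × 23% = 8.8642% of Brightpath Trust.
Chain via Clearview Holdings Ltd → Slate Shipping BV (R3): 46% × 12% × 31% = 1.7112% of Brightpath Trust.
Chain via Vantage Media Ltd → Beacon Capital LLC (R3): 76% × 42% × 29% = 9.2568% of Brightpath Trust.
Aggregating (R2): 8.8642% + 1.7112% + 9.2568% = 19.8322%.

19.8322%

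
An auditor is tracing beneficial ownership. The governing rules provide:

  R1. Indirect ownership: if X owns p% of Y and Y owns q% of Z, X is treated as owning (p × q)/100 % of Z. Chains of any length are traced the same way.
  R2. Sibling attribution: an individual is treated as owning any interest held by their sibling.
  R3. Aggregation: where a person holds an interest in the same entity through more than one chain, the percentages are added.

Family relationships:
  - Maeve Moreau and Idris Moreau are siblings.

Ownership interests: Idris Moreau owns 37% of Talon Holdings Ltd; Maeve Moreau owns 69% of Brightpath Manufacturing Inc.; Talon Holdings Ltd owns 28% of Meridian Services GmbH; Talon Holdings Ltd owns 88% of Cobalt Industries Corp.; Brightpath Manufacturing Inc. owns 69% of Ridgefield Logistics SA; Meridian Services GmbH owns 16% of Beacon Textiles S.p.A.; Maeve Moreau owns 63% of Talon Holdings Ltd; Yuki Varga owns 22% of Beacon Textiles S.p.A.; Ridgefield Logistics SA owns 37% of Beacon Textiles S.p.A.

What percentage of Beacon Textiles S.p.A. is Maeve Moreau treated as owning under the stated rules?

22.0957%

By sibling attribution (R2), Maeve Moreau is treated as also owning Idris Moreau's interest in Talon Holdings Ltd, giving 63% + 37% = 100%.
Chain via Talon Holdings Ltd → Meridian Services GmbH (R1): 100% × 28% × 16% = 4.48% of Beacon Textiles S.p.A.
Chain via Brightpath Manufacturing Inc. → Ridgefield Logistics SA (R1): 69% × 69% × 37% = 17.6157% of Beacon Textiles S.p.A.
Aggregating (R3): 4.48% + 17.6157% = 22.0957%.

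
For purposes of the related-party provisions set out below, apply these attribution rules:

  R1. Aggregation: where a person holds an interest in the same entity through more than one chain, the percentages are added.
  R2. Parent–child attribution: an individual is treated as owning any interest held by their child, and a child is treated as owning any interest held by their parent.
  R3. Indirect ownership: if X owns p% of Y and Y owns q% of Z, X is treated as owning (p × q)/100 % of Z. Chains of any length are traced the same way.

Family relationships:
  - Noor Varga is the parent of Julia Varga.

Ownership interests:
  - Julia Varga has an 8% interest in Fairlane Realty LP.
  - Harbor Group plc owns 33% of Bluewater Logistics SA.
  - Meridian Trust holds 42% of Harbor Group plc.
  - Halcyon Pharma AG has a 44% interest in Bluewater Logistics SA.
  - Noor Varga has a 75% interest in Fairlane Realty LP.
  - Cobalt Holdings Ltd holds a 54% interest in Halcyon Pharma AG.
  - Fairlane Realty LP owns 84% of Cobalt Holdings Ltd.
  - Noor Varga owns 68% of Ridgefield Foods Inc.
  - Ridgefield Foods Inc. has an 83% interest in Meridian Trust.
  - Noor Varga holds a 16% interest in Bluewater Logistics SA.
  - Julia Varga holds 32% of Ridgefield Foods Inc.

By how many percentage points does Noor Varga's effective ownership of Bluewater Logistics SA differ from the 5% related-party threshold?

39.069272

By parent–child attribution (R2), Noor Varga is treated as also owning Julia Varga's interest in Fairlane Realty LP, giving 75% + 8% = 83%.
By parent–child attribution (R2), Noor Varga is treated as also owning Julia Varga's interest in Ridgefield Foods Inc, giving 68% + 32% = 100%.
Chain via Fairlane Realty LP → Cobalt Holdings Ltd → Halcyon Pharma AG (R3): 83% × 84% × 54% × 44% = 16.565472% of Bluewater Logistics SA.
Chain via Ridgefield Foods Inc. → Meridian Trust → Harbor Group plc (R3): 100% × 83% × 42% × 33% = 11.5038% of Bluewater Logistics SA.
Direct interest in Bluewater Logistics SA: 16%.
Aggregating (R1): 16.565472% + 11.5038% + 16% = 44.069272%.
44.069272% exceeds the 5% threshold by 39.069272 percentage points.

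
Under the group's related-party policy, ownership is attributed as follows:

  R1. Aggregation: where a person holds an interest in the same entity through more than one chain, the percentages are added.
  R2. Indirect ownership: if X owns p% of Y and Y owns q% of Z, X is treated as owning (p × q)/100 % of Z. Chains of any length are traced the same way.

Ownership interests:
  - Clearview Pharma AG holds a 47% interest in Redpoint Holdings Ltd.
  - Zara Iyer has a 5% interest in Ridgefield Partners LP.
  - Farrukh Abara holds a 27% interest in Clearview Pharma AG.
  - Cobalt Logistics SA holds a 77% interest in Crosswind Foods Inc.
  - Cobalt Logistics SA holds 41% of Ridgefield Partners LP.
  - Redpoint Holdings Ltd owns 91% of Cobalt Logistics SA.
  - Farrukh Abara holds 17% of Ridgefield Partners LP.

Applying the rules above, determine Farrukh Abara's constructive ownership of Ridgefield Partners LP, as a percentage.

Chain via Clearview Pharma AG → Redpoint Holdings Ltd → Cobalt Logistics SA (R2): 27% × 47% × 91% × 41% = 4.734639% of Ridgefield Partners LP.
Direct interest in Ridgefield Partners LP: 17%.
Aggregating (R1): 4.734639% + 17% = 21.734639%.

21.734639%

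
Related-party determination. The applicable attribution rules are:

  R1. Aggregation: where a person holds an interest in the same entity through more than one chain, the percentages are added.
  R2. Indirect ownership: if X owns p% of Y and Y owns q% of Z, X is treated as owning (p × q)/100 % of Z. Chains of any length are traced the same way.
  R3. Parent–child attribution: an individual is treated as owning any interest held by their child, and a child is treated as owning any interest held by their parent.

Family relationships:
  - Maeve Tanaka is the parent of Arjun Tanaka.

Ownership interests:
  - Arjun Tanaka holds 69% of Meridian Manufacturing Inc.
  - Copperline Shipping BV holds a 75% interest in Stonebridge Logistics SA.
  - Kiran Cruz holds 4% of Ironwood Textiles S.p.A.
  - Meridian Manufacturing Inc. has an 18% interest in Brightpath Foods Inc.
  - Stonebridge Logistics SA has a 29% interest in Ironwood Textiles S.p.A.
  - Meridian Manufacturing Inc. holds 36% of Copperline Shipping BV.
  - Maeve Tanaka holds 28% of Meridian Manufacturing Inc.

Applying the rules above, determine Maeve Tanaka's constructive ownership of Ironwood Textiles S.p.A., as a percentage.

By parent–child attribution (R3), Maeve Tanaka is treated as also owning Arjun Tanaka's interest in Meridian Manufacturing Inc, giving 28% + 69% = 97%.
Chain via Meridian Manufacturing Inc. → Copperline Shipping BV → Stonebridge Logistics SA (R2): 97% × 36% × 75% × 29% = 7.5951% of Ironwood Textiles S.p.A.

7.5951%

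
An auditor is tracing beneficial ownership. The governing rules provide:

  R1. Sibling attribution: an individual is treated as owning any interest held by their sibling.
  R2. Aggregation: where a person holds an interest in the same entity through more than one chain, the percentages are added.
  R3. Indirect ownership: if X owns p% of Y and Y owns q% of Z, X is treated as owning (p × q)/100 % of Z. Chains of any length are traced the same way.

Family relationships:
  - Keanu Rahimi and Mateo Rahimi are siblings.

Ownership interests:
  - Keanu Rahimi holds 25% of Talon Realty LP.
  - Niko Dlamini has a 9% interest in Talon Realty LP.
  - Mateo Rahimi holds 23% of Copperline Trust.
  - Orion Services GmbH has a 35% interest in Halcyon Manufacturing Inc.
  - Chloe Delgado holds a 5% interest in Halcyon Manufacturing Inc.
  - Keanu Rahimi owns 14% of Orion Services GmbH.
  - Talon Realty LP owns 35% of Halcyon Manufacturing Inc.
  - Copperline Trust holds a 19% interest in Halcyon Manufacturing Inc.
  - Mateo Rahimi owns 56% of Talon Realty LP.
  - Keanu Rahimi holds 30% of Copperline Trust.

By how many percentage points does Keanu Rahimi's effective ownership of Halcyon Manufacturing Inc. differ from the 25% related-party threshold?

18.32

By sibling attribution (R1), Keanu Rahimi is treated as also owning Mateo Rahimi's interest in Talon Realty LP, giving 25% + 56% = 81%.
By sibling attribution (R1), Keanu Rahimi is treated as also owning Mateo Rahimi's interest in Copperline Trust, giving 30% + 23% = 53%.
Chain via Talon Realty LP (R3): 81% × 35% = 28.35% of Halcyon Manufacturing Inc.
Chain via Orion Services GmbH (R3): 14% × 35% = 4.9% of Halcyon Manufacturing Inc.
Chain via Copperline Trust (R3): 53% × 19% = 10.07% of Halcyon Manufacturing Inc.
Aggregating (R2): 28.35% + 4.9% + 10.07% = 43.32%.
43.32% exceeds the 25% threshold by 18.32 percentage points.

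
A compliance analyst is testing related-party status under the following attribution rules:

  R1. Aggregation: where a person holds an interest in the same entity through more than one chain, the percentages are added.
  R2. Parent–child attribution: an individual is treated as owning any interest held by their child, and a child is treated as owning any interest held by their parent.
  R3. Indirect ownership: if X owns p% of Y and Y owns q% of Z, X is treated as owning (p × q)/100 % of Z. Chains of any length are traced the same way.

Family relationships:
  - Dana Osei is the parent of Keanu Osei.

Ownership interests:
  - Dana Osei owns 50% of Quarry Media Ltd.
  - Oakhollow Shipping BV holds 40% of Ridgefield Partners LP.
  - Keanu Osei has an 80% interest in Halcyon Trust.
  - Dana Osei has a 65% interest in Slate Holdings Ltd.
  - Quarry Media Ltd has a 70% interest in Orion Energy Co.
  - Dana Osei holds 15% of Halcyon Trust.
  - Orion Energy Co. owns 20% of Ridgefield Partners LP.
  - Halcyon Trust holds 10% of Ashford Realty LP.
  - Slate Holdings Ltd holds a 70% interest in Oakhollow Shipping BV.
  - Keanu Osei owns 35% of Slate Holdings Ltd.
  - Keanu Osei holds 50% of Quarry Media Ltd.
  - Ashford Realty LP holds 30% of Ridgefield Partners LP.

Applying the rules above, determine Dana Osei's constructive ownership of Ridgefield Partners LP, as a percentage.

By parent–child attribution (R2), Dana Osei is treated as also owning Keanu Osei's interest in Halcyon Trust, giving 15% + 80% = 95%.
By parent–child attribution (R2), Dana Osei is treated as also owning Keanu Osei's interest in Slate Holdings Ltd, giving 65% + 35% = 100%.
By parent–child attribution (R2), Dana Osei is treated as also owning Keanu Osei's interest in Quarry Media Ltd, giving 50% + 50% = 100%.
Chain via Halcyon Trust → Ashford Realty LP (R3): 95% × 10% × 30% = 2.85% of Ridgefield Partners LP.
Chain via Slate Holdings Ltd → Oakhollow Shipping BV (R3): 100% × 70% × 40% = 28% of Ridgefield Partners LP.
Chain via Quarry Media Ltd → Orion Energy Co. (R3): 100% × 70% × 20% = 14% of Ridgefield Partners LP.
Aggregating (R1): 2.85% + 28% + 14% = 44.85%.

44.85%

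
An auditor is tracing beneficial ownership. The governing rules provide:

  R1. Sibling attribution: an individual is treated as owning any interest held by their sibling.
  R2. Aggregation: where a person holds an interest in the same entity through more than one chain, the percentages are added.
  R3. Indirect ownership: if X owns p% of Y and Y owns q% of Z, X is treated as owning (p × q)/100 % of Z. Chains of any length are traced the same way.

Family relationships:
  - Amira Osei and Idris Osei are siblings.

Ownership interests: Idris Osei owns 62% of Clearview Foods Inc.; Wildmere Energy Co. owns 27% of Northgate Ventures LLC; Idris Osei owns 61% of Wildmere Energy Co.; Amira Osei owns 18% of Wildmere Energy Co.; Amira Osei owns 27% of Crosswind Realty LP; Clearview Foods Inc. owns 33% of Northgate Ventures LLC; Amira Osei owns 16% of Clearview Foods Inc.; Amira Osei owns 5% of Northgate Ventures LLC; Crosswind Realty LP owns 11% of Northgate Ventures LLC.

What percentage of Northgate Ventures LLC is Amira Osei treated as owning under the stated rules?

55.04%

By sibling attribution (R1), Amira Osei is treated as also owning Idris Osei's interest in Wildmere Energy Co, giving 18% + 61% = 79%.
By sibling attribution (R1), Amira Osei is treated as also owning Idris Osei's interest in Clearview Foods Inc, giving 16% + 62% = 78%.
Chain via Wildmere Energy Co. (R3): 79% × 27% = 21.33% of Northgate Ventures LLC.
Chain via Clearview Foods Inc. (R3): 78% × 33% = 25.74% of Northgate Ventures LLC.
Chain via Crosswind Realty LP (R3): 27% × 11% = 2.97% of Northgate Ventures LLC.
Direct interest in Northgate Ventures LLC: 5%.
Aggregating (R2): 21.33% + 25.74% + 2.97% + 5% = 55.04%.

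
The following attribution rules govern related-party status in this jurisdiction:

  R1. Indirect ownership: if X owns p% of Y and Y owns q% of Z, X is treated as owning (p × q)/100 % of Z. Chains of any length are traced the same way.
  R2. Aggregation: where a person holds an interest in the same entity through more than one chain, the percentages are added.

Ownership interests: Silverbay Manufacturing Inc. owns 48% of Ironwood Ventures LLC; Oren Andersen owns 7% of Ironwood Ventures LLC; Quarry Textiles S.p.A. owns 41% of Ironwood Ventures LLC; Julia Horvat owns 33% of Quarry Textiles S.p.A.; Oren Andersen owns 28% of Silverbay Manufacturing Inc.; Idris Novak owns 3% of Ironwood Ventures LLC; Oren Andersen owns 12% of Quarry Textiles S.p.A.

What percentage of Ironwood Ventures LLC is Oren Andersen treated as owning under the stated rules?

Chain via Quarry Textiles S.p.A. (R1): 12% × 41% = 4.92% of Ironwood Ventures LLC.
Chain via Silverbay Manufacturing Inc. (R1): 28% × 48% = 13.44% of Ironwood Ventures LLC.
Direct interest in Ironwood Ventures LLC: 7%.
Aggregating (R2): 4.92% + 13.44% + 7% = 25.36%.

25.36%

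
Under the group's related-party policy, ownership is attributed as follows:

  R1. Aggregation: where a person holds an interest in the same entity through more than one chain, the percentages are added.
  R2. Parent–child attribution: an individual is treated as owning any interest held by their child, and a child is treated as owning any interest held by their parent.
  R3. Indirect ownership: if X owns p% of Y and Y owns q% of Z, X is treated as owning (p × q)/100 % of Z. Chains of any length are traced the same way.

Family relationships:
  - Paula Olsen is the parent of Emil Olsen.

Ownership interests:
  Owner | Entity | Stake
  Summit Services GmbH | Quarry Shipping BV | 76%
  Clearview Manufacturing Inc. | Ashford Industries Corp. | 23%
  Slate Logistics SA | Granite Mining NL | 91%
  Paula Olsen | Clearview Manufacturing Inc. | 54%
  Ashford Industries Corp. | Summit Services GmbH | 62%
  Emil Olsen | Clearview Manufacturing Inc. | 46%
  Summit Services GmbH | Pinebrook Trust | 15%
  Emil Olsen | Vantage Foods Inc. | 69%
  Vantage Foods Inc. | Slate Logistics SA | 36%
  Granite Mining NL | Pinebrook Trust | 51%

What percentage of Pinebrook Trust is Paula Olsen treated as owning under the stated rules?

13.667244%

By parent–child attribution (R2), Paula Olsen is treated as also owning Emil Olsen's interest in Clearview Manufacturing Inc, giving 54% + 46% = 100%.
By parent–child attribution (R2), Paula Olsen is treated as owning Emil Olsen's 69% interest in Vantage Foods Inc.
Chain via Clearview Manufacturing Inc. → Ashford Industries Corp. → Summit Services GmbH (R3): 100% × 23% × 62% × 15% = 2.139% of Pinebrook Trust.
Chain via Vantage Foods Inc. → Slate Logistics SA → Granite Mining NL (R3): 69% × 36% × 91% × 51% = 11.528244% of Pinebrook Trust.
Aggregating (R1): 2.139% + 11.528244% = 13.667244%.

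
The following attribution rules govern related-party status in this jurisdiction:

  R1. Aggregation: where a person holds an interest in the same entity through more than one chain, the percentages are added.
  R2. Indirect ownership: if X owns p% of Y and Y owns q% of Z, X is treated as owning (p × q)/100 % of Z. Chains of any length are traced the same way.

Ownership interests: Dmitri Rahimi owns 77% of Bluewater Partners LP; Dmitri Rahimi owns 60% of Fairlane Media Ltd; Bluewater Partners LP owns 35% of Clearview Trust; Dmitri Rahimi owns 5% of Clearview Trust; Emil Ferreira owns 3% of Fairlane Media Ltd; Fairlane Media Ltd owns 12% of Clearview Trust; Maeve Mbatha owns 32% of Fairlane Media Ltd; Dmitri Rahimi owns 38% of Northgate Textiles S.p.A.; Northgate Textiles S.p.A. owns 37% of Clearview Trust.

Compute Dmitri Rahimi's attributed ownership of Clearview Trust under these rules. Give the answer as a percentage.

53.21%

Chain via Northgate Textiles S.p.A. (R2): 38% × 37% = 14.06% of Clearview Trust.
Chain via Fairlane Media Ltd (R2): 60% × 12% = 7.2% of Clearview Trust.
Chain via Bluewater Partners LP (R2): 77% × 35% = 26.95% of Clearview Trust.
Direct interest in Clearview Trust: 5%.
Aggregating (R1): 14.06% + 7.2% + 26.95% + 5% = 53.21%.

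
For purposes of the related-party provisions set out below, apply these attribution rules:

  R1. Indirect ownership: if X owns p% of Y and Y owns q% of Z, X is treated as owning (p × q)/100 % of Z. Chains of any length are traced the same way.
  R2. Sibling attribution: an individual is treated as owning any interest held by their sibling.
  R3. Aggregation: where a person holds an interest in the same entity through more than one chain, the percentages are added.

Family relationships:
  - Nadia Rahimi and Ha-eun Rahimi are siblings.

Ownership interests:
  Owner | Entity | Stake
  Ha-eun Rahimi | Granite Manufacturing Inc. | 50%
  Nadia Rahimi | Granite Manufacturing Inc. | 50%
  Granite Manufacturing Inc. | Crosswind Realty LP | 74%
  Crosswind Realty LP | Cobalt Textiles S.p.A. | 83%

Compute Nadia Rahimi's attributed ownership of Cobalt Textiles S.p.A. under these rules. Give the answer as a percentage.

61.42%

By sibling attribution (R2), Nadia Rahimi is treated as also owning Ha-eun Rahimi's interest in Granite Manufacturing Inc, giving 50% + 50% = 100%.
Chain via Granite Manufacturing Inc. → Crosswind Realty LP (R1): 100% × 74% × 83% = 61.42% of Cobalt Textiles S.p.A.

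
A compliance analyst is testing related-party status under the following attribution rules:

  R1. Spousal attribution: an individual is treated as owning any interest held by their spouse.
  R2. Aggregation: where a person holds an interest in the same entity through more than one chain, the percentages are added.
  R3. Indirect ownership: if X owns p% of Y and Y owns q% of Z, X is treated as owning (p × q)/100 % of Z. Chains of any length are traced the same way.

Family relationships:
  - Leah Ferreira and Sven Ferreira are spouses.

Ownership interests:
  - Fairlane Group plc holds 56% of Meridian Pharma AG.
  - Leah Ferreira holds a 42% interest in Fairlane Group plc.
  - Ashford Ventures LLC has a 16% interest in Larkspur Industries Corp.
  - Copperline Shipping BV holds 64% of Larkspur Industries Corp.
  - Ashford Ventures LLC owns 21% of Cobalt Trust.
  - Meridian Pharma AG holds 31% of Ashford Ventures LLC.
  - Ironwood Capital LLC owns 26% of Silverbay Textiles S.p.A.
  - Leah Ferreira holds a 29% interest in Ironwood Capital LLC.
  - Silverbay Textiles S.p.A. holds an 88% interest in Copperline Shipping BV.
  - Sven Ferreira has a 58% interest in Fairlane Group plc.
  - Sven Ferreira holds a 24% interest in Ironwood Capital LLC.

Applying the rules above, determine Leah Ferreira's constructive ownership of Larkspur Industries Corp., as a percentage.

10.538496%

By spousal attribution (R1), Leah Ferreira is treated as also owning Sven Ferreira's interest in Ironwood Capital LLC, giving 29% + 24% = 53%.
By spousal attribution (R1), Leah Ferreira is treated as also owning Sven Ferreira's interest in Fairlane Group plc, giving 42% + 58% = 100%.
Chain via Ironwood Capital LLC → Silverbay Textiles S.p.A. → Copperline Shipping BV (R3): 53% × 26% × 88% × 64% = 7.760896% of Larkspur Industries Corp.
Chain via Fairlane Group plc → Meridian Pharma AG → Ashford Ventures LLC (R3): 100% × 56% × 31% × 16% = 2.7776% of Larkspur Industries Corp.
Aggregating (R2): 7.760896% + 2.7776% = 10.538496%.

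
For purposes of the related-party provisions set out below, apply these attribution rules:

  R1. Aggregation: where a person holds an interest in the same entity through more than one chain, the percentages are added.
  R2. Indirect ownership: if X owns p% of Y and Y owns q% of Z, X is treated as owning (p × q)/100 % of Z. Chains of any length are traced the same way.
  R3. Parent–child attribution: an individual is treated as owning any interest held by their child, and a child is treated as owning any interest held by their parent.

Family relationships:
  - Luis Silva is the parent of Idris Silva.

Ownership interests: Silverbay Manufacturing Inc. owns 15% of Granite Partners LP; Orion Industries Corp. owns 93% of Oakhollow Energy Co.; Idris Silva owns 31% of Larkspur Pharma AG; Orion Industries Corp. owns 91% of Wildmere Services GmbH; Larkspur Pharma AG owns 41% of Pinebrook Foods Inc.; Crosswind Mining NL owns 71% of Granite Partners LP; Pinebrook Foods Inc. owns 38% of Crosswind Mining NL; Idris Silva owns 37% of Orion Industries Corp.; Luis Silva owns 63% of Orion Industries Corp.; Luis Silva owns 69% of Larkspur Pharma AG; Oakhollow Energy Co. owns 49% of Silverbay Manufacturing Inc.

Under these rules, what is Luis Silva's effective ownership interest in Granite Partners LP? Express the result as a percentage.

By parent–child attribution (R3), Luis Silva is treated as also owning Idris Silva's interest in Orion Industries Corp, giving 63% + 37% = 100%.
By parent–child attribution (R3), Luis Silva is treated as also owning Idris Silva's interest in Larkspur Pharma AG, giving 69% + 31% = 100%.
Chain via Orion Industries Corp. → Oakhollow Energy Co. → Silverbay Manufacturing Inc. (R2): 100% × 93% × 49% × 15% = 6.8355% of Granite Partners LP.
Chain via Larkspur Pharma AG → Pinebrook Foods Inc. → Crosswind Mining NL (R2): 100% × 41% × 38% × 71% = 11.0618% of Granite Partners LP.
Aggregating (R1): 6.8355% + 11.0618% = 17.8973%.

17.8973%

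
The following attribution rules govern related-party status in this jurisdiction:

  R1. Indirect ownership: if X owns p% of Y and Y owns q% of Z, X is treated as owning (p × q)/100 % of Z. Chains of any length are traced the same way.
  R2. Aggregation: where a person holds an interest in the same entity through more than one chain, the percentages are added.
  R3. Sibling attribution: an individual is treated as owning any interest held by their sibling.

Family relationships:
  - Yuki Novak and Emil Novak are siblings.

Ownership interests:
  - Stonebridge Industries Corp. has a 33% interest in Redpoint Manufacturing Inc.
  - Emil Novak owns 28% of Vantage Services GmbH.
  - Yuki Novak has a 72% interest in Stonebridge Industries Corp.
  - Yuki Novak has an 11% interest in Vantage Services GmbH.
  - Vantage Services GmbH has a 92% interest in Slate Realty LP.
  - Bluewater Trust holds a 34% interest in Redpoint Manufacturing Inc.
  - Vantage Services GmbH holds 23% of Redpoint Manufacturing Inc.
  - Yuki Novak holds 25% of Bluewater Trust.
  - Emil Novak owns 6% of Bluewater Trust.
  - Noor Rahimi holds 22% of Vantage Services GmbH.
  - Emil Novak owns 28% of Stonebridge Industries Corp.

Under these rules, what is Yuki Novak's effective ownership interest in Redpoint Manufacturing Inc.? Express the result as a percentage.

52.51%

By sibling attribution (R3), Yuki Novak is treated as also owning Emil Novak's interest in Vantage Services GmbH, giving 11% + 28% = 39%.
By sibling attribution (R3), Yuki Novak is treated as also owning Emil Novak's interest in Bluewater Trust, giving 25% + 6% = 31%.
By sibling attribution (R3), Yuki Novak is treated as also owning Emil Novak's interest in Stonebridge Industries Corp, giving 72% + 28% = 100%.
Chain via Vantage Services GmbH (R1): 39% × 23% = 8.97% of Redpoint Manufacturing Inc.
Chain via Bluewater Trust (R1): 31% × 34% = 10.54% of Redpoint Manufacturing Inc.
Chain via Stonebridge Industries Corp. (R1): 100% × 33% = 33% of Redpoint Manufacturing Inc.
Aggregating (R2): 8.97% + 10.54% + 33% = 52.51%.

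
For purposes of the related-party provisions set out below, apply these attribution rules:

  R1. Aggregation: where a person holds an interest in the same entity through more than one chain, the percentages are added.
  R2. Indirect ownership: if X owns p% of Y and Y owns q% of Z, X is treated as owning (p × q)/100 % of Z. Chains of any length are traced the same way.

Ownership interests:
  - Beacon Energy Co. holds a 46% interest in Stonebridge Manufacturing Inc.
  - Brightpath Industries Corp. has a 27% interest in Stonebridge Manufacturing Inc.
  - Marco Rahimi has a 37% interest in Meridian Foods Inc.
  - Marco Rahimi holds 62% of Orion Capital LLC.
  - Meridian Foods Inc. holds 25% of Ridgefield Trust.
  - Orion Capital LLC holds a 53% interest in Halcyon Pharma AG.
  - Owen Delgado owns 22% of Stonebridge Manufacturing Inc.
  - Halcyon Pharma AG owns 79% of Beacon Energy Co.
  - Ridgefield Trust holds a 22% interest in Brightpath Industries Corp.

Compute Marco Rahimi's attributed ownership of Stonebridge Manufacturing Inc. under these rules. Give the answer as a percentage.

Chain via Meridian Foods Inc. → Ridgefield Trust → Brightpath Industries Corp. (R2): 37% × 25% × 22% × 27% = 0.54945% of Stonebridge Manufacturing Inc.
Chain via Orion Capital LLC → Halcyon Pharma AG → Beacon Energy Co. (R2): 62% × 53% × 79% × 46% = 11.941324% of Stonebridge Manufacturing Inc.
Aggregating (R1): 0.54945% + 11.941324% = 12.490774%.

12.490774%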